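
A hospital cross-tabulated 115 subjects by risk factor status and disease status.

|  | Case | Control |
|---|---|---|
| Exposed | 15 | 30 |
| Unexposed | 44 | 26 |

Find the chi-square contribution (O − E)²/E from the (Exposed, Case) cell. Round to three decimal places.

2.833

Row total (Exposed) = 45; column total (Case) = 59; N = 115.
Expected count E = 45 × 59 / 115 = 23.08696.
Contribution = (O − E)²/E = (15 − 23.08696)² / 23.08696 = 2.833.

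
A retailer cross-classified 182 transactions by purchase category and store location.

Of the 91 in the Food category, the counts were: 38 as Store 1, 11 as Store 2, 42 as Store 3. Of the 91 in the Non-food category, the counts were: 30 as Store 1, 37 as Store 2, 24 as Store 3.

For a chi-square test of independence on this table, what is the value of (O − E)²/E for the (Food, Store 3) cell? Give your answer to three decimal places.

Row total (Food) = 91; column total (Store 3) = 66; N = 182.
Expected count E = 91 × 66 / 182 = 33.0000.
Contribution = (O − E)²/E = (42 − 33.0000)² / 33.0000 = 2.455.

2.455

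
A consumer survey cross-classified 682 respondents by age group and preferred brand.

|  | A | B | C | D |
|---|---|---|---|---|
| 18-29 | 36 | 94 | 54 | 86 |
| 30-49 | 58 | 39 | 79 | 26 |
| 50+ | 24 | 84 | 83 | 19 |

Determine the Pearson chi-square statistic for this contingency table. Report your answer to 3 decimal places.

Row totals: 270, 202, 210. Column totals: 118, 217, 216, 131. Grand total N = 682.
Expected counts (row total × column total / N):
  18-29, A: 270×118/682 = 46.71554
  18-29, B: 270×217/682 = 85.90909
  18-29, C: 270×216/682 = 85.51320
  18-29, D: 270×131/682 = 51.86217
  30-49, A: 202×118/682 = 34.95015
  30-49, B: 202×217/682 = 64.27273
  30-49, C: 202×216/682 = 63.97654
  30-49, D: 202×131/682 = 38.80059
  50+, A: 210×118/682 = 36.33431
  50+, B: 210×217/682 = 66.81818
  50+, C: 210×216/682 = 66.51026
  50+, D: 210×131/682 = 40.33724
Contributions (O − E)²/E:
  (36 − 46.71554)²/46.71554 = 2.4579
  (94 − 85.90909)²/85.90909 = 0.7620
  (54 − 85.51320)²/85.51320 = 11.6132
  (86 − 51.86217)²/51.86217 = 22.4709
  (58 − 34.95015)²/34.95015 = 15.2015
  (39 − 64.27273)²/64.27273 = 9.9375
  (79 − 63.97654)²/63.97654 = 3.5279
  (26 − 38.80059)²/38.80059 = 4.2230
  (24 − 36.33431)²/36.33431 = 4.1871
  (84 − 66.81818)²/66.81818 = 4.4182
  (83 − 66.51026)²/66.51026 = 4.0883
  (19 − 40.33724)²/40.33724 = 11.2868
χ² = 2.4579 + 0.7620 + 11.6132 + 22.4709 + 15.2015 + 9.9375 + 3.5279 + 4.2230 + 4.1871 + 4.4182 + 4.0883 + 11.2868 = 94.174

94.174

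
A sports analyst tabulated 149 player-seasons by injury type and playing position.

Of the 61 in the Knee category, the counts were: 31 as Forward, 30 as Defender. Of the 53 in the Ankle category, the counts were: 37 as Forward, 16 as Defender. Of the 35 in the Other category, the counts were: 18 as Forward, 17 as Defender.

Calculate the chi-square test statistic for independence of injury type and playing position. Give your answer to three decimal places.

Row totals: 61, 53, 35. Column totals: 86, 63. Grand total N = 149.
Expected counts (row total × column total / N):
  Knee, Forward: 61×86/149 = 35.2081
  Knee, Defender: 61×63/149 = 25.7919
  Ankle, Forward: 53×86/149 = 30.5906
  Ankle, Defender: 53×63/149 = 22.4094
  Other, Forward: 35×86/149 = 20.2013
  Other, Defender: 35×63/149 = 14.7987
Contributions (O − E)²/E:
  (31 − 35.2081)²/35.2081 = 0.5030
  (30 − 25.7919)²/25.7919 = 0.6866
  (37 − 30.5906)²/30.5906 = 1.3429
  (16 − 22.4094)²/22.4094 = 1.8332
  (18 − 20.2013)²/20.2013 = 0.2399
  (17 − 14.7987)²/14.7987 = 0.3274
χ² = 0.5030 + 0.6866 + 1.3429 + 1.8332 + 0.2399 + 0.3274 = 4.933

4.933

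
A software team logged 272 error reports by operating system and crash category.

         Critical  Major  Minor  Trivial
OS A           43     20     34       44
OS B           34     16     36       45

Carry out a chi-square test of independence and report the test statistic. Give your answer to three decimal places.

1.199

Row totals: 141, 131. Column totals: 77, 36, 70, 89. Grand total N = 272.
Expected counts (row total × column total / N):
  OS A, Critical: 141×77/272 = 39.9154
  OS A, Major: 141×36/272 = 18.6618
  OS A, Minor: 141×70/272 = 36.2868
  OS A, Trivial: 141×89/272 = 46.1360
  OS B, Critical: 131×77/272 = 37.0846
  OS B, Major: 131×36/272 = 17.3382
  OS B, Minor: 131×70/272 = 33.7132
  OS B, Trivial: 131×89/272 = 42.8640
Contributions (O − E)²/E:
  (43 − 39.9154)²/39.9154 = 0.2384
  (20 − 18.6618)²/18.6618 = 0.0960
  (34 − 36.2868)²/36.2868 = 0.1441
  (44 − 46.1360)²/46.1360 = 0.0989
  (34 − 37.0846)²/37.0846 = 0.2566
  (16 − 17.3382)²/17.3382 = 0.1033
  (36 − 33.7132)²/33.7132 = 0.1551
  (45 − 42.8640)²/42.8640 = 0.1064
χ² = 0.2384 + 0.0960 + 0.1441 + 0.0989 + 0.2566 + 0.1033 + 0.1551 + 0.1064 = 1.199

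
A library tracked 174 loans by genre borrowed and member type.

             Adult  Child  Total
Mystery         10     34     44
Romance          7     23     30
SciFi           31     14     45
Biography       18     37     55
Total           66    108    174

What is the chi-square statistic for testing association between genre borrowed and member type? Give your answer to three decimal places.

Grand total N = 174.
Expected counts (row total × column total / N):
  Mystery, Adult: 44×66/174 = 16.6897
  Mystery, Child: 44×108/174 = 27.3103
  Romance, Adult: 30×66/174 = 11.3793
  Romance, Child: 30×108/174 = 18.6207
  SciFi, Adult: 45×66/174 = 17.0690
  SciFi, Child: 45×108/174 = 27.9310
  Biography, Adult: 55×66/174 = 20.8621
  Biography, Child: 55×108/174 = 34.1379
Contributions (O − E)²/E:
  (10 − 16.6897)²/16.6897 = 2.6814
  (34 − 27.3103)²/27.3103 = 1.6387
  (7 − 11.3793)²/11.3793 = 1.6854
  (23 − 18.6207)²/18.6207 = 1.0299
  (31 − 17.0690)²/17.0690 = 11.3699
  (14 − 27.9310)²/27.9310 = 6.9483
  (18 − 20.8621)²/20.8621 = 0.3927
  (37 − 34.1379)²/34.1379 = 0.2400
χ² = 2.6814 + 1.6387 + 1.6854 + 1.0299 + 11.3699 + 6.9483 + 0.3927 + 0.2400 = 25.986

25.986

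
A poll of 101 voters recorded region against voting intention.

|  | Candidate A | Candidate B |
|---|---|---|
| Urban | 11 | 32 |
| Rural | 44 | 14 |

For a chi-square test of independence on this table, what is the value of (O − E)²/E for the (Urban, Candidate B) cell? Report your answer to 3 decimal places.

Row total (Urban) = 43; column total (Candidate B) = 46; N = 101.
Expected count E = 43 × 46 / 101 = 19.5842.
Contribution = (O − E)²/E = (32 − 19.5842)² / 19.5842 = 7.871.

7.871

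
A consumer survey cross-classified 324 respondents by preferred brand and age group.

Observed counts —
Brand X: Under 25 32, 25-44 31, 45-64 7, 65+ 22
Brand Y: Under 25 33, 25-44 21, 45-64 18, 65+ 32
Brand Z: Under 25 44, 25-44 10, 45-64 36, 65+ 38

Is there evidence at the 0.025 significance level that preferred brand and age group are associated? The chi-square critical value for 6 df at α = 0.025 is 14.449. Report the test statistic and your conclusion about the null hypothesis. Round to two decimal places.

Row totals: 92, 104, 128. Column totals: 109, 62, 61, 92. Grand total N = 324.
Expected counts (row total × column total / N):
  Brand X, Under 25: 92×109/324 = 30.951
  Brand X, 25-44: 92×62/324 = 17.605
  Brand X, 45-64: 92×61/324 = 17.321
  Brand X, 65+: 92×92/324 = 26.123
  Brand Y, Under 25: 104×109/324 = 34.988
  Brand Y, 25-44: 104×62/324 = 19.901
  Brand Y, 45-64: 104×61/324 = 19.580
  Brand Y, 65+: 104×92/324 = 29.531
  Brand Z, Under 25: 128×109/324 = 43.062
  Brand Z, 25-44: 128×62/324 = 24.494
  Brand Z, 45-64: 128×61/324 = 24.099
  Brand Z, 65+: 128×92/324 = 36.346
Contributions (O − E)²/E:
  (32 − 30.951)²/30.951 = 0.0356
  (31 − 17.605)²/17.605 = 10.1918
  (7 − 17.321)²/17.321 = 6.1499
  (22 − 26.123)²/26.123 = 0.6507
  (33 − 34.988)²/34.988 = 0.1130
  (21 − 19.901)²/19.901 = 0.0607
  (18 − 19.580)²/19.580 = 0.1275
  (32 − 29.531)²/29.531 = 0.2064
  (44 − 43.062)²/43.062 = 0.0204
  (10 − 24.494)²/24.494 = 8.5766
  (36 − 24.099)²/24.099 = 5.8772
  (38 − 36.346)²/36.346 = 0.0753
χ² = 0.0356 + 10.1918 + 6.1499 + 0.6507 + 0.1130 + 0.0607 + 0.1275 + 0.2064 + 0.0204 + 8.5766 + 5.8772 + 0.0753 = 32.09
df = (3−1)(4−1) = 6. Since 32.09 > 14.449, reject the null hypothesis of independence at α = 0.025.

32.09; reject H₀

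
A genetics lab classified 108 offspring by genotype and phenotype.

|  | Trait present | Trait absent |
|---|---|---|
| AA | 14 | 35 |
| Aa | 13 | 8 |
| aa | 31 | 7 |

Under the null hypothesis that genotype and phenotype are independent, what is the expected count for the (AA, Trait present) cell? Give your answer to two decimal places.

Row total (AA) = 49; column total (Trait present) = 58; grand total N = 108.
Expected count = (row total × column total) / N = 49 × 58 / 108 = 26.31.

26.31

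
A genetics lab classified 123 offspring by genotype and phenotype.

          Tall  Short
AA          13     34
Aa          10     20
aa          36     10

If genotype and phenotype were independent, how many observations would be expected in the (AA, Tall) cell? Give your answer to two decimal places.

22.54

Row total (AA) = 47; column total (Tall) = 59; grand total N = 123.
Expected count = (row total × column total) / N = 47 × 59 / 123 = 22.54.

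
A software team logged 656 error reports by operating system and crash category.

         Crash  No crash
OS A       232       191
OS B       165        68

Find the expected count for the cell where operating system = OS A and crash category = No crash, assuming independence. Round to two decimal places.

Row total (OS A) = 423; column total (No crash) = 259; grand total N = 656.
Expected count = (row total × column total) / N = 423 × 259 / 656 = 167.01.

167.01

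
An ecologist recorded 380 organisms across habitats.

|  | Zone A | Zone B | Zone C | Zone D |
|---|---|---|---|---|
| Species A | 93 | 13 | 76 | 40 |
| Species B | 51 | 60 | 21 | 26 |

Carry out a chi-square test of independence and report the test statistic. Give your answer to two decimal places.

Row totals: 222, 158. Column totals: 144, 73, 97, 66. Grand total N = 380.
Expected counts (row total × column total / N):
  Species A, Zone A: 222×144/380 = 84.1263
  Species A, Zone B: 222×73/380 = 42.6474
  Species A, Zone C: 222×97/380 = 56.6684
  Species A, Zone D: 222×66/380 = 38.5579
  Species B, Zone A: 158×144/380 = 59.8737
  Species B, Zone B: 158×73/380 = 30.3526
  Species B, Zone C: 158×97/380 = 40.3316
  Species B, Zone D: 158×66/380 = 27.4421
Contributions (O − E)²/E:
  (93 − 84.1263)²/84.1263 = 0.9360
  (13 − 42.6474)²/42.6474 = 20.6101
  (76 − 56.6684)²/56.6684 = 6.5947
  (40 − 38.5579)²/38.5579 = 0.0539
  (51 − 59.8737)²/59.8737 = 1.3151
  (60 − 30.3526)²/30.3526 = 28.9586
  (21 − 40.3316)²/40.3316 = 9.2660
  (26 − 27.4421)²/27.4421 = 0.0758
χ² = 0.9360 + 20.6101 + 6.5947 + 0.0539 + 1.3151 + 28.9586 + 9.2660 + 0.0758 = 67.81

67.81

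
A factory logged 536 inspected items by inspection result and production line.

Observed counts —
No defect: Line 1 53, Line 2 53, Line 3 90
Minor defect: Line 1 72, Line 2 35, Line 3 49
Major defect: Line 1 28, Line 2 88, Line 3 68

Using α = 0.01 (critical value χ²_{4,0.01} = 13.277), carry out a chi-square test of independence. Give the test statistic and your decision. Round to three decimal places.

53.221; reject H₀

Row totals: 196, 156, 184. Column totals: 153, 176, 207. Grand total N = 536.
Expected counts (row total × column total / N):
  No defect, Line 1: 196×153/536 = 55.9478
  No defect, Line 2: 196×176/536 = 64.3582
  No defect, Line 3: 196×207/536 = 75.6940
  Minor defect, Line 1: 156×153/536 = 44.5299
  Minor defect, Line 2: 156×176/536 = 51.2239
  Minor defect, Line 3: 156×207/536 = 60.2463
  Major defect, Line 1: 184×153/536 = 52.5224
  Major defect, Line 2: 184×176/536 = 60.4179
  Major defect, Line 3: 184×207/536 = 71.0597
Contributions (O − E)²/E:
  (53 − 55.9478)²/55.9478 = 0.1553
  (53 − 64.3582)²/64.3582 = 2.0045
  (90 − 75.6940)²/75.6940 = 2.7038
  (72 − 44.5299)²/44.5299 = 16.9461
  (35 − 51.2239)²/51.2239 = 5.1385
  (49 − 60.2463)²/60.2463 = 2.0994
  (28 − 52.5224)²/52.5224 = 11.4494
  (88 − 60.4179)²/60.4179 = 12.5918
  (68 − 71.0597)²/71.0597 = 0.1317
χ² = 0.1553 + 2.0045 + 2.7038 + 16.9461 + 5.1385 + 2.0994 + 11.4494 + 12.5918 + 0.1317 = 53.221
df = (3−1)(3−1) = 4. Since 53.221 > 13.277, reject the null hypothesis of independence at α = 0.01.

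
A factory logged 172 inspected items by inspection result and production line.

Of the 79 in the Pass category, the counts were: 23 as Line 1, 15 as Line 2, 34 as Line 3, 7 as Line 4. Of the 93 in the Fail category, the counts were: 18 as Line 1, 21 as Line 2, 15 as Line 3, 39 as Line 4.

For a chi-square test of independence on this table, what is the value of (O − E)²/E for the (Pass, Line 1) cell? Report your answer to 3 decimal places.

0.923

Row total (Pass) = 79; column total (Line 1) = 41; N = 172.
Expected count E = 79 × 41 / 172 = 18.8314.
Contribution = (O − E)²/E = (23 − 18.8314)² / 18.8314 = 0.923.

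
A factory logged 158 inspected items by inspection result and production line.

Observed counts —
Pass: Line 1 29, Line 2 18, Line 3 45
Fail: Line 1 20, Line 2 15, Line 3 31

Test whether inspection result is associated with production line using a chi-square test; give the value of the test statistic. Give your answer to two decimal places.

0.23

Row totals: 92, 66. Column totals: 49, 33, 76. Grand total N = 158.
Expected counts (row total × column total / N):
  Pass, Line 1: 92×49/158 = 28.532
  Pass, Line 2: 92×33/158 = 19.215
  Pass, Line 3: 92×76/158 = 44.253
  Fail, Line 1: 66×49/158 = 20.468
  Fail, Line 2: 66×33/158 = 13.785
  Fail, Line 3: 66×76/158 = 31.747
Contributions (O − E)²/E:
  (29 − 28.532)²/28.532 = 0.0077
  (18 − 19.215)²/19.215 = 0.0768
  (45 − 44.253)²/44.253 = 0.0126
  (20 − 20.468)²/20.468 = 0.0107
  (15 − 13.785)²/13.785 = 0.1071
  (31 − 31.747)²/31.747 = 0.0176
χ² = 0.0077 + 0.0768 + 0.0126 + 0.0107 + 0.1071 + 0.0176 = 0.23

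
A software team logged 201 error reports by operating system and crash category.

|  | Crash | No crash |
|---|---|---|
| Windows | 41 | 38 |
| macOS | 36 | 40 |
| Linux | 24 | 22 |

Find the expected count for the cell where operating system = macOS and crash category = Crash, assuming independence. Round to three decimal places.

38.189

Row total (macOS) = 76; column total (Crash) = 101; grand total N = 201.
Expected count = (row total × column total) / N = 76 × 101 / 201 = 38.189.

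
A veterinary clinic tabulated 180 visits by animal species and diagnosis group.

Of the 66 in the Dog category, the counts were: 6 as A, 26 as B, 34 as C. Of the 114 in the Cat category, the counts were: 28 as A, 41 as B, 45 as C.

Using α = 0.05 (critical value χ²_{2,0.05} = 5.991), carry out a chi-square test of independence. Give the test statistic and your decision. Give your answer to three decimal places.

6.809; reject H₀

Row totals: 66, 114. Column totals: 34, 67, 79. Grand total N = 180.
Expected counts (row total × column total / N):
  Dog, A: 66×34/180 = 12.4667
  Dog, B: 66×67/180 = 24.5667
  Dog, C: 66×79/180 = 28.9667
  Cat, A: 114×34/180 = 21.5333
  Cat, B: 114×67/180 = 42.4333
  Cat, C: 114×79/180 = 50.0333
Contributions (O − E)²/E:
  (6 − 12.4667)²/12.4667 = 3.3544
  (26 − 24.5667)²/24.5667 = 0.0836
  (34 − 28.9667)²/28.9667 = 0.8746
  (28 − 21.5333)²/21.5333 = 1.9420
  (41 − 42.4333)²/42.4333 = 0.0484
  (45 − 50.0333)²/50.0333 = 0.5063
χ² = 3.3544 + 0.0836 + 0.8746 + 1.9420 + 0.0484 + 0.5063 = 6.809
df = (2−1)(3−1) = 2. Since 6.809 > 5.991, reject the null hypothesis of independence at α = 0.05.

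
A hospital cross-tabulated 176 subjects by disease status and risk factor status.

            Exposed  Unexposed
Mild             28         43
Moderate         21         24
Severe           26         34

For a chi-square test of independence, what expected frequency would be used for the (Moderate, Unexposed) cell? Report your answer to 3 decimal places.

25.824

Row total (Moderate) = 45; column total (Unexposed) = 101; grand total N = 176.
Expected count = (row total × column total) / N = 45 × 101 / 176 = 25.824.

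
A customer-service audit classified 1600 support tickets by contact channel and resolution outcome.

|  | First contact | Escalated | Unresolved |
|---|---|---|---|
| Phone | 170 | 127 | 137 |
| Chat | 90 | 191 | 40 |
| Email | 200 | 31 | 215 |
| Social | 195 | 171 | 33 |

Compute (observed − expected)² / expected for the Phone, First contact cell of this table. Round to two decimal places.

0.33

Row total (Phone) = 434; column total (First contact) = 655; N = 1600.
Expected count E = 434 × 655 / 1600 = 177.6687.
Contribution = (O − E)²/E = (170 − 177.6687)² / 177.6687 = 0.33.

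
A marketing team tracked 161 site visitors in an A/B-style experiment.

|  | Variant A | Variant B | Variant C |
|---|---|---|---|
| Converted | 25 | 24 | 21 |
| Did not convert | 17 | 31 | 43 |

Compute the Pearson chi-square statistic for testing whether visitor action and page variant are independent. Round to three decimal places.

7.363

Row totals: 70, 91. Column totals: 42, 55, 64. Grand total N = 161.
Expected counts (row total × column total / N):
  Converted, Variant A: 70×42/161 = 18.2609
  Converted, Variant B: 70×55/161 = 23.9130
  Converted, Variant C: 70×64/161 = 27.8261
  Did not convert, Variant A: 91×42/161 = 23.7391
  Did not convert, Variant B: 91×55/161 = 31.0870
  Did not convert, Variant C: 91×64/161 = 36.1739
Contributions (O − E)²/E:
  (25 − 18.2609)²/18.2609 = 2.4870
  (24 − 23.9130)²/23.9130 = 0.0003
  (21 − 27.8261)²/27.8261 = 1.6745
  (17 − 23.7391)²/23.7391 = 1.9131
  (31 − 31.0870)²/31.0870 = 0.0002
  (43 − 36.1739)²/36.1739 = 1.2881
χ² = 2.4870 + 0.0003 + 1.6745 + 1.9131 + 0.0002 + 1.2881 = 7.363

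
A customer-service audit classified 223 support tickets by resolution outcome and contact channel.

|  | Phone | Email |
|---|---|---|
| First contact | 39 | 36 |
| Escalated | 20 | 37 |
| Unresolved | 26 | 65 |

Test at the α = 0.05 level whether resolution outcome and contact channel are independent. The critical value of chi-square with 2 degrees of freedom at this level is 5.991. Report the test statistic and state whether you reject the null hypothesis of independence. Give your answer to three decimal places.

Row totals: 75, 57, 91. Column totals: 85, 138. Grand total N = 223.
Expected counts (row total × column total / N):
  First contact, Phone: 75×85/223 = 28.5874
  First contact, Email: 75×138/223 = 46.4126
  Escalated, Phone: 57×85/223 = 21.7265
  Escalated, Email: 57×138/223 = 35.2735
  Unresolved, Phone: 91×85/223 = 34.6861
  Unresolved, Email: 91×138/223 = 56.3139
Contributions (O − E)²/E:
  (39 − 28.5874)²/28.5874 = 3.7927
  (36 − 46.4126)²/46.4126 = 2.3361
  (20 − 21.7265)²/21.7265 = 0.1372
  (37 − 35.2735)²/35.2735 = 0.0845
  (26 − 34.6861)²/34.6861 = 2.1752
  (65 − 56.3139)²/56.3139 = 1.3398
χ² = 3.7927 + 2.3361 + 0.1372 + 0.0845 + 2.1752 + 1.3398 = 9.865
df = (3−1)(2−1) = 2. Since 9.865 > 5.991, reject the null hypothesis of independence at α = 0.05.

9.865; reject H₀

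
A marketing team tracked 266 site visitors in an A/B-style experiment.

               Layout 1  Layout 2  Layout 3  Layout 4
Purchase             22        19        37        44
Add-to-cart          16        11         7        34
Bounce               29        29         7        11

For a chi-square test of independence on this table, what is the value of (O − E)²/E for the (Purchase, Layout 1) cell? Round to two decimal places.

Row total (Purchase) = 122; column total (Layout 1) = 67; N = 266.
Expected count E = 122 × 67 / 266 = 30.729.
Contribution = (O − E)²/E = (22 − 30.729)² / 30.729 = 2.48.

2.48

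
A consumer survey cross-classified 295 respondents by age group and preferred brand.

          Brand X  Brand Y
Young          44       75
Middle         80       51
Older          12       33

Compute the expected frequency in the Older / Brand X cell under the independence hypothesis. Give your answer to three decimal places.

Row total (Older) = 45; column total (Brand X) = 136; grand total N = 295.
Expected count = (row total × column total) / N = 45 × 136 / 295 = 20.746.

20.746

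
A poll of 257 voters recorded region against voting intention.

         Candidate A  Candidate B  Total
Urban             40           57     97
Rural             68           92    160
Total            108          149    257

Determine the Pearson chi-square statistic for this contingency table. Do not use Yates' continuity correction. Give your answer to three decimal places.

0.040

Grand total N = 257.
Expected counts (row total × column total / N):
  Urban, Candidate A: 97×108/257 = 40.7626
  Urban, Candidate B: 97×149/257 = 56.2374
  Rural, Candidate A: 160×108/257 = 67.2374
  Rural, Candidate B: 160×149/257 = 92.7626
Contributions (O − E)²/E:
  (40 − 40.7626)²/40.7626 = 0.0143
  (57 − 56.2374)²/56.2374 = 0.0103
  (68 − 67.2374)²/67.2374 = 0.0086
  (92 − 92.7626)²/92.7626 = 0.0063
χ² = 0.0143 + 0.0103 + 0.0086 + 0.0063 = 0.040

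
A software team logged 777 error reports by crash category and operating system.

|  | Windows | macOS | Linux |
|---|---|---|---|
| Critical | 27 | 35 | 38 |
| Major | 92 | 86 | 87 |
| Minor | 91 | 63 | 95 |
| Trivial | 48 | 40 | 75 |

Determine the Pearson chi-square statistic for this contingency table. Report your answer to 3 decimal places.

12.138

Row totals: 100, 265, 249, 163. Column totals: 258, 224, 295. Grand total N = 777.
Expected counts (row total × column total / N):
  Critical, Windows: 100×258/777 = 33.2046
  Critical, macOS: 100×224/777 = 28.8288
  Critical, Linux: 100×295/777 = 37.9665
  Major, Windows: 265×258/777 = 87.9923
  Major, macOS: 265×224/777 = 76.3964
  Major, Linux: 265×295/777 = 100.6113
  Minor, Windows: 249×258/777 = 82.6795
  Minor, macOS: 249×224/777 = 71.7838
  Minor, Linux: 249×295/777 = 94.5367
  Trivial, Windows: 163×258/777 = 54.1236
  Trivial, macOS: 163×224/777 = 46.9910
  Trivial, Linux: 163×295/777 = 61.8855
Contributions (O − E)²/E:
  (27 − 33.2046)²/33.2046 = 1.1594
  (35 − 28.8288)²/28.8288 = 1.3210
  (38 − 37.9665)²/37.9665 = 0.0000
  (92 − 87.9923)²/87.9923 = 0.1825
  (86 − 76.3964)²/76.3964 = 1.2072
  (87 − 100.6113)²/100.6113 = 1.8414
  (91 − 82.6795)²/82.6795 = 0.8373
  (63 − 71.7838)²/71.7838 = 1.0748
  (95 − 94.5367)²/94.5367 = 0.0023
  (48 − 54.1236)²/54.1236 = 0.6928
  (40 − 46.9910)²/46.9910 = 1.0401
  (75 − 61.8855)²/61.8855 = 2.7792
χ² = 1.1594 + 1.3210 + 0.0000 + 0.1825 + 1.2072 + 1.8414 + 0.8373 + 1.0748 + 0.0023 + 0.6928 + 1.0401 + 2.7792 = 12.138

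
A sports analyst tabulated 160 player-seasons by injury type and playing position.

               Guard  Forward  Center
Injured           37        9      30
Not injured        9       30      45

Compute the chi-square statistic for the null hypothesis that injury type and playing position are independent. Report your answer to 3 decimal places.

31.029

Row totals: 76, 84. Column totals: 46, 39, 75. Grand total N = 160.
Expected counts (row total × column total / N):
  Injured, Guard: 76×46/160 = 21.8500
  Injured, Forward: 76×39/160 = 18.5250
  Injured, Center: 76×75/160 = 35.6250
  Not injured, Guard: 84×46/160 = 24.1500
  Not injured, Forward: 84×39/160 = 20.4750
  Not injured, Center: 84×75/160 = 39.3750
Contributions (O − E)²/E:
  (37 − 21.8500)²/21.8500 = 10.5045
  (9 − 18.5250)²/18.5250 = 4.8975
  (30 − 35.6250)²/35.6250 = 0.8882
  (9 − 24.1500)²/24.1500 = 9.5040
  (30 − 20.4750)²/20.4750 = 4.4310
  (45 − 39.3750)²/39.3750 = 0.8036
χ² = 10.5045 + 4.8975 + 0.8882 + 9.5040 + 4.4310 + 0.8036 = 31.029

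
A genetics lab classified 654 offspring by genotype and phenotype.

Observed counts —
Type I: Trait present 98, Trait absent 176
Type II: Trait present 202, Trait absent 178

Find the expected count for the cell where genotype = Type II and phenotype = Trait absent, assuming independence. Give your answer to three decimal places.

Row total (Type II) = 380; column total (Trait absent) = 354; grand total N = 654.
Expected count = (row total × column total) / N = 380 × 354 / 654 = 205.688.

205.688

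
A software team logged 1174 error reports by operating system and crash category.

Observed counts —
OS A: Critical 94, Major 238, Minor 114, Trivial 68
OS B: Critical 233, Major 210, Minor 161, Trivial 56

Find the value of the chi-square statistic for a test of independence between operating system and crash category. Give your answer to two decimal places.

52.69

Row totals: 514, 660. Column totals: 327, 448, 275, 124. Grand total N = 1174.
Expected counts (row total × column total / N):
  OS A, Critical: 514×327/1174 = 143.167
  OS A, Major: 514×448/1174 = 196.143
  OS A, Minor: 514×275/1174 = 120.400
  OS A, Trivial: 514×124/1174 = 54.290
  OS B, Critical: 660×327/1174 = 183.833
  OS B, Major: 660×448/1174 = 251.857
  OS B, Minor: 660×275/1174 = 154.600
  OS B, Trivial: 660×124/1174 = 69.710
Contributions (O − E)²/E:
  (94 − 143.167)²/143.167 = 16.8851
  (238 − 196.143)²/196.143 = 8.9323
  (114 − 120.400)²/120.400 = 0.3402
  (68 − 54.290)²/54.290 = 3.4622
  (233 − 183.833)²/183.833 = 13.1499
  (210 − 251.857)²/251.857 = 6.9564
  (161 − 154.600)²/154.600 = 0.2649
  (56 − 69.710)²/69.710 = 2.6964
χ² = 16.8851 + 8.9323 + 0.3402 + 3.4622 + 13.1499 + 6.9564 + 0.2649 + 2.6964 = 52.69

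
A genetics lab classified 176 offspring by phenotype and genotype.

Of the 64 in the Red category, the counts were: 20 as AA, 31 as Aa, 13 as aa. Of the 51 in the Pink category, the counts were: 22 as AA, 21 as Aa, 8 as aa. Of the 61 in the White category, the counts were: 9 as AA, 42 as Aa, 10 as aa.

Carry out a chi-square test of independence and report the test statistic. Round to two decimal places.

12.77

Row totals: 64, 51, 61. Column totals: 51, 94, 31. Grand total N = 176.
Expected counts (row total × column total / N):
  Red, AA: 64×51/176 = 18.545
  Red, Aa: 64×94/176 = 34.182
  Red, aa: 64×31/176 = 11.273
  Pink, AA: 51×51/176 = 14.778
  Pink, Aa: 51×94/176 = 27.239
  Pink, aa: 51×31/176 = 8.983
  White, AA: 61×51/176 = 17.676
  White, Aa: 61×94/176 = 32.580
  White, aa: 61×31/176 = 10.744
Contributions (O − E)²/E:
  (20 − 18.545)²/18.545 = 0.1142
  (31 − 34.182)²/34.182 = 0.2962
  (13 − 11.273)²/11.273 = 0.2646
  (22 − 14.778)²/14.778 = 3.5294
  (21 − 27.239)²/27.239 = 1.4290
  (8 − 8.983)²/8.983 = 0.1076
  (9 − 17.676)²/17.676 = 4.2585
  (42 − 32.580)²/32.580 = 2.7236
  (10 − 10.744)²/10.744 = 0.0515
χ² = 0.1142 + 0.2962 + 0.2646 + 3.5294 + 1.4290 + 0.1076 + 4.2585 + 2.7236 + 0.0515 = 12.77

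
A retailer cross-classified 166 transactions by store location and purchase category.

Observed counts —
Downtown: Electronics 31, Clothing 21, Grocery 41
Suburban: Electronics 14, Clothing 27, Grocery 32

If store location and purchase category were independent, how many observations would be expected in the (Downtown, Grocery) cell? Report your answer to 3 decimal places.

40.898

Row total (Downtown) = 93; column total (Grocery) = 73; grand total N = 166.
Expected count = (row total × column total) / N = 93 × 73 / 166 = 40.898.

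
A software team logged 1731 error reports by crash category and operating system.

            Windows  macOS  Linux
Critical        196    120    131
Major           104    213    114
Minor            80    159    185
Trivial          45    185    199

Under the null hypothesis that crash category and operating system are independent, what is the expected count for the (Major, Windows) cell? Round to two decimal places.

Row total (Major) = 431; column total (Windows) = 425; grand total N = 1731.
Expected count = (row total × column total) / N = 431 × 425 / 1731 = 105.82.

105.82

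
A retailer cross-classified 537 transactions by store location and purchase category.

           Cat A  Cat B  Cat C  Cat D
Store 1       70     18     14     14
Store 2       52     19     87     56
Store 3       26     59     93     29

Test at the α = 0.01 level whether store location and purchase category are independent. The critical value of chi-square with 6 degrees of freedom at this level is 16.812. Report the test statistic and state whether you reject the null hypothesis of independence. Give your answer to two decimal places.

Row totals: 116, 214, 207. Column totals: 148, 96, 194, 99. Grand total N = 537.
Expected counts (row total × column total / N):
  Store 1, Cat A: 116×148/537 = 31.970
  Store 1, Cat B: 116×96/537 = 20.737
  Store 1, Cat C: 116×194/537 = 41.907
  Store 1, Cat D: 116×99/537 = 21.385
  Store 2, Cat A: 214×148/537 = 58.980
  Store 2, Cat B: 214×96/537 = 38.257
  Store 2, Cat C: 214×194/537 = 77.311
  Store 2, Cat D: 214×99/537 = 39.453
  Store 3, Cat A: 207×148/537 = 57.050
  Store 3, Cat B: 207×96/537 = 37.006
  Store 3, Cat C: 207×194/537 = 74.782
  Store 3, Cat D: 207×99/537 = 38.162
Contributions (O − E)²/E:
  (70 − 31.970)²/31.970 = 45.2387
  (18 − 20.737)²/20.737 = 0.3612
  (14 − 41.907)²/41.907 = 18.5840
  (14 − 21.385)²/21.385 = 2.5503
  (52 − 58.980)²/58.980 = 0.8260
  (19 − 38.257)²/38.257 = 9.6932
  (87 − 77.311)²/77.311 = 1.2143
  (56 − 39.453)²/39.453 = 6.9400
  (26 − 57.050)²/57.050 = 16.8993
  (59 − 37.006)²/37.006 = 13.0718
  (93 − 74.782)²/74.782 = 4.4382
  (29 − 38.162)²/38.162 = 2.1996
χ² = 45.2387 + 0.3612 + 18.5840 + 2.5503 + 0.8260 + 9.6932 + 1.2143 + 6.9400 + 16.8993 + 13.0718 + 4.4382 + 2.1996 = 122.02
df = (3−1)(4−1) = 6. Since 122.02 > 16.812, reject the null hypothesis of independence at α = 0.01.

122.02; reject H₀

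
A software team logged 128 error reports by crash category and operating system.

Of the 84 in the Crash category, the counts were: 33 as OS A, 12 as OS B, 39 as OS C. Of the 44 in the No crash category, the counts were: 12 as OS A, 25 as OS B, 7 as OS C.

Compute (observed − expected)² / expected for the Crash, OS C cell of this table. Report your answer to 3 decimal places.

2.573

Row total (Crash) = 84; column total (OS C) = 46; N = 128.
Expected count E = 84 × 46 / 128 = 30.1875.
Contribution = (O − E)²/E = (39 − 30.1875)² / 30.1875 = 2.573.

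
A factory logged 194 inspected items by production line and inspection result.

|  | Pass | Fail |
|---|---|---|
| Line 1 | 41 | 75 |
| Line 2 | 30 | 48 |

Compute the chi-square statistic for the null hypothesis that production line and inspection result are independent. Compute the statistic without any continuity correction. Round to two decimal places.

0.20

Row totals: 116, 78. Column totals: 71, 123. Grand total N = 194.
Expected counts (row total × column total / N):
  Line 1, Pass: 116×71/194 = 42.454
  Line 1, Fail: 116×123/194 = 73.546
  Line 2, Pass: 78×71/194 = 28.546
  Line 2, Fail: 78×123/194 = 49.454
Contributions (O − E)²/E:
  (41 − 42.454)²/42.454 = 0.0498
  (75 − 73.546)²/73.546 = 0.0287
  (30 − 28.546)²/28.546 = 0.0741
  (48 − 49.454)²/49.454 = 0.0427
χ² = 0.0498 + 0.0287 + 0.0741 + 0.0427 = 0.20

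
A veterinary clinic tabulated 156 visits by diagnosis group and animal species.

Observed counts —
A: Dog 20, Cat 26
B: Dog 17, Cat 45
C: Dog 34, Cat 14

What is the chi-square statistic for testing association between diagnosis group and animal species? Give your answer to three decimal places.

20.671

Row totals: 46, 62, 48. Column totals: 71, 85. Grand total N = 156.
Expected counts (row total × column total / N):
  A, Dog: 46×71/156 = 20.9359
  A, Cat: 46×85/156 = 25.0641
  B, Dog: 62×71/156 = 28.2179
  B, Cat: 62×85/156 = 33.7821
  C, Dog: 48×71/156 = 21.8462
  C, Cat: 48×85/156 = 26.1538
Contributions (O − E)²/E:
  (20 − 20.9359)²/20.9359 = 0.0418
  (26 − 25.0641)²/25.0641 = 0.0349
  (17 − 28.2179)²/28.2179 = 4.4596
  (45 − 33.7821)²/33.7821 = 3.7251
  (34 − 21.8462)²/21.8462 = 6.7616
  (14 − 26.1538)²/26.1538 = 5.6479
χ² = 0.0418 + 0.0349 + 4.4596 + 3.7251 + 6.7616 + 5.6479 = 20.671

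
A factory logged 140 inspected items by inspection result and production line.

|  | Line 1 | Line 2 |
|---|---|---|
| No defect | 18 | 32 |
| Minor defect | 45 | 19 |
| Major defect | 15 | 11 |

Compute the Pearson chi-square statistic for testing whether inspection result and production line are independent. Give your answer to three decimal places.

Row totals: 50, 64, 26. Column totals: 78, 62. Grand total N = 140.
Expected counts (row total × column total / N):
  No defect, Line 1: 50×78/140 = 27.8571
  No defect, Line 2: 50×62/140 = 22.1429
  Minor defect, Line 1: 64×78/140 = 35.6571
  Minor defect, Line 2: 64×62/140 = 28.3429
  Major defect, Line 1: 26×78/140 = 14.4857
  Major defect, Line 2: 26×62/140 = 11.5143
Contributions (O − E)²/E:
  (18 − 27.8571)²/27.8571 = 3.4879
  (32 − 22.1429)²/22.1429 = 4.3880
  (45 − 35.6571)²/35.6571 = 2.4480
  (19 − 28.3429)²/28.3429 = 3.0798
  (15 − 14.4857)²/14.4857 = 0.0183
  (11 − 11.5143)²/11.5143 = 0.0230
χ² = 3.4879 + 4.3880 + 2.4480 + 3.0798 + 0.0183 + 0.0230 = 13.445

13.445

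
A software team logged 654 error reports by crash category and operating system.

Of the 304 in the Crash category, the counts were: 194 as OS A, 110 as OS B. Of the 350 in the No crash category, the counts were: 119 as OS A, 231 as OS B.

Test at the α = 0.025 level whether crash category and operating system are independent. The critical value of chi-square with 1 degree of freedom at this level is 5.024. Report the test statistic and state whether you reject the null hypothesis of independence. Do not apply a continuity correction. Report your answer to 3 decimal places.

57.958; reject H₀

Row totals: 304, 350. Column totals: 313, 341. Grand total N = 654.
Expected counts (row total × column total / N):
  Crash, OS A: 304×313/654 = 145.4924
  Crash, OS B: 304×341/654 = 158.5076
  No crash, OS A: 350×313/654 = 167.5076
  No crash, OS B: 350×341/654 = 182.4924
Contributions (O − E)²/E:
  (194 − 145.4924)²/145.4924 = 16.1726
  (110 − 158.5076)²/158.5076 = 14.8446
  (119 − 167.5076)²/167.5076 = 14.0470
  (231 − 182.4924)²/182.4924 = 12.8936
χ² = 16.1726 + 14.8446 + 14.0470 + 12.8936 = 57.958
df = (2−1)(2−1) = 1. Since 57.958 > 5.024, reject the null hypothesis of independence at α = 0.025.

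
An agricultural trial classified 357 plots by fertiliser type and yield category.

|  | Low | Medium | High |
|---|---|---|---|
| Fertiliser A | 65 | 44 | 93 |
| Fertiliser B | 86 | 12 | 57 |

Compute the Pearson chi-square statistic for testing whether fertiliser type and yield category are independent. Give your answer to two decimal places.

24.08

Row totals: 202, 155. Column totals: 151, 56, 150. Grand total N = 357.
Expected counts (row total × column total / N):
  Fertiliser A, Low: 202×151/357 = 85.440
  Fertiliser A, Medium: 202×56/357 = 31.686
  Fertiliser A, High: 202×150/357 = 84.874
  Fertiliser B, Low: 155×151/357 = 65.560
  Fertiliser B, Medium: 155×56/357 = 24.314
  Fertiliser B, High: 155×150/357 = 65.126
Contributions (O − E)²/E:
  (65 − 85.440)²/85.440 = 4.8899
  (44 − 31.686)²/31.686 = 4.7855
  (93 − 84.874)²/84.874 = 0.7780
  (86 − 65.560)²/65.560 = 6.3727
  (12 − 24.314)²/24.314 = 6.2365
  (57 − 65.126)²/65.126 = 1.0139
χ² = 4.8899 + 4.7855 + 0.7780 + 6.3727 + 6.2365 + 1.0139 = 24.08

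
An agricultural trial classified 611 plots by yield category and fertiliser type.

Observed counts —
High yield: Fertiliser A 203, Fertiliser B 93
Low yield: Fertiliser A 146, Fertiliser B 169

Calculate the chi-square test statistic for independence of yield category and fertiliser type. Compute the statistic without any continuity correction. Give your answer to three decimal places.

Row totals: 296, 315. Column totals: 349, 262. Grand total N = 611.
Expected counts (row total × column total / N):
  High yield, Fertiliser A: 296×349/611 = 169.0736
  High yield, Fertiliser B: 296×262/611 = 126.9264
  Low yield, Fertiliser A: 315×349/611 = 179.9264
  Low yield, Fertiliser B: 315×262/611 = 135.0736
Contributions (O − E)²/E:
  (203 − 169.0736)²/169.0736 = 6.8077
  (93 − 126.9264)²/126.9264 = 9.0683
  (146 − 179.9264)²/179.9264 = 6.3971
  (169 − 135.0736)²/135.0736 = 8.5213
χ² = 6.8077 + 9.0683 + 6.3971 + 8.5213 = 30.794

30.794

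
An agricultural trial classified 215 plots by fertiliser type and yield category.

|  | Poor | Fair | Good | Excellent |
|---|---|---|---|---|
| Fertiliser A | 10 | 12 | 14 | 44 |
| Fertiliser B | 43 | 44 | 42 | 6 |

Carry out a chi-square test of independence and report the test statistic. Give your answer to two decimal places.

72.38

Row totals: 80, 135. Column totals: 53, 56, 56, 50. Grand total N = 215.
Expected counts (row total × column total / N):
  Fertiliser A, Poor: 80×53/215 = 19.721
  Fertiliser A, Fair: 80×56/215 = 20.837
  Fertiliser A, Good: 80×56/215 = 20.837
  Fertiliser A, Excellent: 80×50/215 = 18.605
  Fertiliser B, Poor: 135×53/215 = 33.279
  Fertiliser B, Fair: 135×56/215 = 35.163
  Fertiliser B, Good: 135×56/215 = 35.163
  Fertiliser B, Excellent: 135×50/215 = 31.395
Contributions (O − E)²/E:
  (10 − 19.721)²/19.721 = 4.7917
  (12 − 20.837)²/20.837 = 3.7478
  (14 − 20.837)²/20.837 = 2.2433
  (44 − 18.605)²/18.605 = 34.6630
  (43 − 33.279)²/33.279 = 2.8396
  (44 − 35.163)²/35.163 = 2.2209
  (42 − 35.163)²/35.163 = 1.3294
  (6 − 31.395)²/31.395 = 20.5417
χ² = 4.7917 + 3.7478 + 2.2433 + 34.6630 + 2.8396 + 2.2209 + 1.3294 + 20.5417 = 72.38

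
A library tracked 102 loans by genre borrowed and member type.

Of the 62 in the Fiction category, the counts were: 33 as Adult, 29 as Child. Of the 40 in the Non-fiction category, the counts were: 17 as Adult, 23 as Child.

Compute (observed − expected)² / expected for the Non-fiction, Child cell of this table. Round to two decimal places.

0.33

Row total (Non-fiction) = 40; column total (Child) = 52; N = 102.
Expected count E = 40 × 52 / 102 = 20.392.
Contribution = (O − E)²/E = (23 − 20.392)² / 20.392 = 0.33.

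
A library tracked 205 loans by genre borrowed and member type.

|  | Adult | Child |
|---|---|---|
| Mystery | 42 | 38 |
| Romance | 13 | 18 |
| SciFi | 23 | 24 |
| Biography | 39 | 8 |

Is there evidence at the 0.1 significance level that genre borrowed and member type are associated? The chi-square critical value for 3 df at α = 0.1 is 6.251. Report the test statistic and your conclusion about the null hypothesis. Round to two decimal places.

17.73; reject H₀

Row totals: 80, 31, 47, 47. Column totals: 117, 88. Grand total N = 205.
Expected counts (row total × column total / N):
  Mystery, Adult: 80×117/205 = 45.6585
  Mystery, Child: 80×88/205 = 34.3415
  Romance, Adult: 31×117/205 = 17.6927
  Romance, Child: 31×88/205 = 13.3073
  SciFi, Adult: 47×117/205 = 26.8244
  SciFi, Child: 47×88/205 = 20.1756
  Biography, Adult: 47×117/205 = 26.8244
  Biography, Child: 47×88/205 = 20.1756
Contributions (O − E)²/E:
  (42 − 45.6585)²/45.6585 = 0.2931
  (38 − 34.3415)²/34.3415 = 0.3898
  (13 − 17.6927)²/17.6927 = 1.2447
  (18 − 13.3073)²/13.3073 = 1.6548
  (23 − 26.8244)²/26.8244 = 0.5453
  (24 − 20.1756)²/20.1756 = 0.7249
  (39 − 26.8244)²/26.8244 = 5.5265
  (8 − 20.1756)²/20.1756 = 7.3477
χ² = 0.2931 + 0.3898 + 1.2447 + 1.6548 + 0.5453 + 0.7249 + 5.5265 + 7.3477 = 17.73
df = (4−1)(2−1) = 3. Since 17.73 > 6.251, reject the null hypothesis of independence at α = 0.1.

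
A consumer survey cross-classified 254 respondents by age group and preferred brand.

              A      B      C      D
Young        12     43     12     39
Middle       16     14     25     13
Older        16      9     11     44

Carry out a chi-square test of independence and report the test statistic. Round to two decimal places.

Row totals: 106, 68, 80. Column totals: 44, 66, 48, 96. Grand total N = 254.
Expected counts (row total × column total / N):
  Young, A: 106×44/254 = 18.362
  Young, B: 106×66/254 = 27.543
  Young, C: 106×48/254 = 20.031
  Young, D: 106×96/254 = 40.063
  Middle, A: 68×44/254 = 11.780
  Middle, B: 68×66/254 = 17.669
  Middle, C: 68×48/254 = 12.850
  Middle, D: 68×96/254 = 25.701
  Older, A: 80×44/254 = 13.858
  Older, B: 80×66/254 = 20.787
  Older, C: 80×48/254 = 15.118
  Older, D: 80×96/254 = 30.236
Contributions (O − E)²/E:
  (12 − 18.362)²/18.362 = 2.2043
  (43 − 27.543)²/27.543 = 8.6744
  (12 − 20.031)²/20.031 = 3.2199
  (39 − 40.063)²/40.063 = 0.0282
  (16 − 11.780)²/11.780 = 1.5117
  (14 − 17.669)²/17.669 = 0.7619
  (25 − 12.850)²/12.850 = 11.4881
  (13 − 25.701)²/25.701 = 6.2766
  (16 − 13.858)²/13.858 = 0.3311
  (9 − 20.787)²/20.787 = 6.6837
  (11 − 15.118)²/15.118 = 1.1217
  (44 − 30.236)²/30.236 = 6.2656
χ² = 2.2043 + 8.6744 + 3.2199 + 0.0282 + 1.5117 + 0.7619 + 11.4881 + 6.2766 + 0.3311 + 6.6837 + 1.1217 + 6.2656 = 48.57

48.57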